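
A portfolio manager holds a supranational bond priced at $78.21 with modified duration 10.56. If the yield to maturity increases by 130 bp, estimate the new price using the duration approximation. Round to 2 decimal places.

$67.47

Duration approximation: ΔP/P ≈ -D_mod · Δy = -10.56 × (+0.013) = -0.137280.
New price ≈ 78.21 × (1 - 0.137280) = 67.4733312.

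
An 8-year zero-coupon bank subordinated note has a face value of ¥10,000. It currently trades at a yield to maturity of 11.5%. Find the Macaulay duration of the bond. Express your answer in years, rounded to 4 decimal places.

A zero-coupon bond has a single cash flow at maturity, so its Macaulay duration equals its maturity: 8 years.

8.0000 years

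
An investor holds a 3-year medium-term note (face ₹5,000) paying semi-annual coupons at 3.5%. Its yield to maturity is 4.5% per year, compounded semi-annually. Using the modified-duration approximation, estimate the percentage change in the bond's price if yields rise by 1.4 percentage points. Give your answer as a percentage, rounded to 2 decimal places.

-3.93%

Periodic yield y = 0.0225. Modified duration first:
  t   CF        PV=CF/(1+0.0225)^t    t·PV
  1        87.50        85.5746        85.5746
  2        87.50        83.6915       167.3830
  3        87.50        81.8499       245.5497
  4        87.50        80.0488       320.1952
  5        87.50        78.2873       391.4366
  6     5,087.50     4,451.6860    26,710.1159
  Σ                  4,861.1381    27,920.2550
P = 4,861.1381; D_Mac = 5.74356 half-year periods = 2.87178 yrs; D_mod = 2.87178/(1+0.0225) = 2.80859 yrs.
ΔP/P ≈ -D_mod · Δy = -2.80859 × (+0.014) = -0.039320 = -3.9320%.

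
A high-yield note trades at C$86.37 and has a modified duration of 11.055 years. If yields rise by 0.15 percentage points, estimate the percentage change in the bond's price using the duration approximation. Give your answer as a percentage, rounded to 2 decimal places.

-1.66%

Duration approximation: ΔP/P ≈ -D_mod · Δy = -11.055 × (+0.0015) = -0.0165825.
As a percentage: -1.65825%.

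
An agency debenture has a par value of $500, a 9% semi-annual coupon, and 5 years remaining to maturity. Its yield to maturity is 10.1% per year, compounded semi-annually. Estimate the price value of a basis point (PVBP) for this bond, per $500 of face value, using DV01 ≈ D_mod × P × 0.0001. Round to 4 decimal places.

Periodic yield y = 0.0505.
  t   CF        PV=CF/(1+0.0505)^t    t·PV
  1        22.50        21.4184        21.4184
  2        22.50        20.3887        40.7775
  3        22.50        19.4086        58.2258
  4        22.50        18.4756        73.9024
  5        22.50        17.5874        87.9371
  6        22.50        16.7420       100.4517
  7        22.50        15.9371       111.5599
  8        22.50        15.1710       121.3680
  9        22.50        14.4417       129.9752
  10      522.50       319.2462     3,192.4619
  Σ                    478.8167     3,938.0779
P = 478.8167; D_Mac = 8.22460 half-year periods = 4.11230 yrs; D_mod = 3.91461 yrs.
DV01 ≈ 3.91461 × 478.8167 × 0.0001 = 0.187438.

$0.1874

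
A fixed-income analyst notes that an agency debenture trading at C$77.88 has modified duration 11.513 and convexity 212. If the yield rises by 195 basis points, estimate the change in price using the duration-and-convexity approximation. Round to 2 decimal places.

-C$14.35

Duration effect: -D_mod·Δy = -11.513 × (+0.0195) = -0.2245035
Convexity effect: ½·C·(Δy)² = 0.5 × 212 × (0.0195)² = +0.0403065
ΔP/P ≈ -0.2245035 + 0.0403065 = -0.184197
ΔP ≈ 77.88 × (-0.184197) = -14.34526236.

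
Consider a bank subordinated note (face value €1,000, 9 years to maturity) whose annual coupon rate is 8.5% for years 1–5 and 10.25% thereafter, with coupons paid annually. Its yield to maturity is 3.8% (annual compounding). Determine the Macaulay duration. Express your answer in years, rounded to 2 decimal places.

7.01 years

Periodic yield y = 0.038. Discount each cash flow and weight by its year:
  t   CF        PV=CF/(1+0.038)^t    t·PV
  1        85.00        81.8882        81.8882
  2        85.00        78.8904       157.7808
  3        85.00        76.0023       228.0070
  4        85.00        73.2200       292.8799
  5        85.00        70.5395       352.6973
  6       102.50        81.9483       491.6896
  7       102.50        78.9482       552.6376
  8       102.50        76.0580       608.4642
  9     1,102.50       788.1383     7,093.2444
  Σ                  1,405.6332     9,859.2890
Price P = Σ PV = 1,405.6332.
Macaulay duration = Σ(t·PV) / P = 9,859.2890 / 1,405.6332 = 7.01413 years.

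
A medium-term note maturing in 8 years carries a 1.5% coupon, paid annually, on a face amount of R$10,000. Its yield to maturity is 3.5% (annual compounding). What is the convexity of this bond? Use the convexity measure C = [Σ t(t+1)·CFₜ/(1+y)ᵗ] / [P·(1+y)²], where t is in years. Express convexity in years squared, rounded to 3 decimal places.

62.326

With y = 0.035:
  t   CF        PV=CF/(1+0.035)^t    t·PV        t(t+1)·PV
  1       150.00       144.9275       144.9275         289.8551
  2       150.00       140.0266       280.0532         840.1596
  3       150.00       135.2914       405.8742       1,623.4969
  4       150.00       130.7163       522.8653       2,614.3267
  5       150.00       126.2960       631.4799       3,788.8793
  6       150.00       122.0251       732.1506       5,125.0541
  7       150.00       117.8986       825.2905       6,602.3241
  8    10,150.00     7,708.0273    61,664.2184     554,977.9653
  Σ                  8,625.2089    65,206.8596     575,862.0609
P = 8,625.2089.
Convexity = Σ t(t+1)·PV / [P·(1+y)²] = 575,862.0609 / (8,625.2089 × 1.071225) = 62.32584.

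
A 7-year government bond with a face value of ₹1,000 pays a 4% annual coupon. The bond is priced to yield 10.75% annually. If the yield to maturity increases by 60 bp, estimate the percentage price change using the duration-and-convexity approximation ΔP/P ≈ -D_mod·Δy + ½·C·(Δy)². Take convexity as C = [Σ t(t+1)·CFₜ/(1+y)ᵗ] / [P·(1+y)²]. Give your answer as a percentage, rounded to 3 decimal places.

-3.209%

With y = 0.1075:
  t   CF        PV=CF/(1+0.1075)^t    t·PV        t(t+1)·PV
  1        40.00        36.1174        36.1174          72.2348
  2        40.00        32.6116        65.2233         195.6698
  3        40.00        29.4462        88.3385         353.3540
  4        40.00        26.5880       106.3518         531.7592
  5        40.00        24.0072       120.0359         720.2157
  6        40.00        21.6769       130.0615         910.4307
  7     1,040.00       508.8938     3,562.2569      28,498.0551
  Σ                    679.3411     4,108.3854      31,281.7193
P = 679.3411; D_Mac = 6.04760 yrs; D_mod = 5.46059 yrs; C = 37.54181.
Duration effect: -5.46059 × (+0.006) = -0.032764
Convexity effect: 0.5 × 37.54181 × (0.006)² = +0.0006758
ΔP/P ≈ -0.032764 + 0.0006758 = -0.032088 = -3.2088%.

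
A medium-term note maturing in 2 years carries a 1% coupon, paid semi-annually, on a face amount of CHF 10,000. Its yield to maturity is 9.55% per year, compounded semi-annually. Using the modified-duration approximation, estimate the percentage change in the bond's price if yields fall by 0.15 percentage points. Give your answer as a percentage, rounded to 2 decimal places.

Periodic yield y = 0.04775. Modified duration first:
  t   CF        PV=CF/(1+0.04775)^t    t·PV
  1        50.00        47.7213        47.7213
  2        50.00        45.5465        91.0929
  3        50.00        43.4707       130.4122
  4    10,050.00     8,339.4111    33,357.6444
  Σ                  8,476.1496    33,626.8709
P = 8,476.1496; D_Mac = 3.96723 half-year periods = 1.98362 yrs; D_mod = 1.98362/(1+0.04775) = 1.89322 yrs.
ΔP/P ≈ -D_mod · Δy = -1.89322 × (-0.0015) = +0.002840 = +0.2840%.

+0.28%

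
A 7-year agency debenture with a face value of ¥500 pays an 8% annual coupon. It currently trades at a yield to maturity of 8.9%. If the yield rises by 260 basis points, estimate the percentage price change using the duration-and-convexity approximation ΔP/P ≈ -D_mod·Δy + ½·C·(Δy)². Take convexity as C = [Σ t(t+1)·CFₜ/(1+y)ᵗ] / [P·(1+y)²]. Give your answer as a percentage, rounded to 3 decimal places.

With y = 0.089:
  t   CF        PV=CF/(1+0.089)^t    t·PV        t(t+1)·PV
  1        40.00        36.7309        36.7309          73.4619
  2        40.00        33.7291        67.4581         202.3744
  3        40.00        30.9725        92.9175         371.6701
  4        40.00        28.4412       113.7649         568.8247
  5        40.00        26.1168       130.5842         783.5051
  6        40.00        23.9824       143.8944       1,007.2610
  7       540.00       297.3025     2,081.1177      16,648.9415
  Σ                    477.2755     2,666.4678      19,656.0387
P = 477.2755; D_Mac = 5.58685 yrs; D_mod = 5.13026 yrs; C = 34.72731.
Duration effect: -5.13026 × (+0.026) = -0.133387
Convexity effect: 0.5 × 34.72731 × (0.026)² = +0.0117378
ΔP/P ≈ -0.133387 + 0.0117378 = -0.121649 = -12.1649%.

-12.165%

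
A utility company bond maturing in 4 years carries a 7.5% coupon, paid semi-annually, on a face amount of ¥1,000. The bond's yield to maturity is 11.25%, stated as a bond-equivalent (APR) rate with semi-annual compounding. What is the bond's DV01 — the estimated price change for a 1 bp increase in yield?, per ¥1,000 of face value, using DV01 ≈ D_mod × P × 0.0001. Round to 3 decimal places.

Periodic yield y = 0.05625.
  t   CF        PV=CF/(1+0.05625)^t    t·PV
  1        37.50        35.5030        35.5030
  2        37.50        33.6123        67.2245
  3        37.50        31.8223        95.4668
  4        37.50        30.1276       120.5104
  5        37.50        28.5232       142.6158
  6        37.50        27.0042       162.0251
  7        37.50        25.5661       178.9626
  8     1,037.50       669.6600     5,357.2796
  Σ                    881.8185     6,159.5877
P = 881.8185; D_Mac = 6.98510 half-year periods = 3.49255 yrs; D_mod = 3.30655 yrs.
DV01 ≈ 3.30655 × 881.8185 × 0.0001 = 0.291578.

¥0.292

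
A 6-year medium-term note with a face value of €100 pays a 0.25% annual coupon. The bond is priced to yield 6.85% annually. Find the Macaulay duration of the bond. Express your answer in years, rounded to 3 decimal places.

5.953 years

Periodic yield y = 0.0685. Discount each cash flow and weight by its year:
  t   CF        PV=CF/(1+0.0685)^t    t·PV
  1         0.25         0.2340         0.2340
  2         0.25         0.2190         0.4379
  3         0.25         0.2049         0.6148
  4         0.25         0.1918         0.7672
  5         0.25         0.1795         0.8975
  6       100.25        67.3655       404.1927
  Σ                     68.3946       407.1441
Price P = Σ PV = 68.3946.
Macaulay duration = Σ(t·PV) / P = 407.1441 / 68.3946 = 5.95287 years.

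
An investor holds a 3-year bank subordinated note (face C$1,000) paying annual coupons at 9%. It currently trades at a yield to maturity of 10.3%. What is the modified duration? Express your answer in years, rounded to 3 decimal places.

2.498 years

Periodic yield y = 0.103. First find Macaulay duration:
  t   CF        PV=CF/(1+0.103)^t    t·PV
  1        90.00        81.5956        81.5956
  2        90.00        73.9761       147.9522
  3     1,090.00       812.2692     2,436.8075
  Σ                    967.8409     2,666.3553
P = 967.8409; Macaulay duration = 2,666.3553 / 967.8409 = 2.75495 years.
Modified duration = D_Mac / (1 + y) = 2.75495 / 1.103 = 2.49769 years.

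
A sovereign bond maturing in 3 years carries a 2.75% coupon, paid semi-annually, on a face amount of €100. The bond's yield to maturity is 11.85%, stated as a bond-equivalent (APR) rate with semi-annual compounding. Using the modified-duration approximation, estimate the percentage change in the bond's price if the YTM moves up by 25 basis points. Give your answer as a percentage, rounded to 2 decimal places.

-0.68%

Periodic yield y = 0.05925. Modified duration first:
  t   CF        PV=CF/(1+0.05925)^t    t·PV
  1        1.375         1.2981         1.2981
  2        1.375         1.2255         2.4510
  3        1.375         1.1569         3.4708
  4        1.375         1.0922         4.3689
  5        1.375         1.0311         5.1556
  6      101.375        71.7695       430.6171
  Σ                     77.5734       447.3614
P = 77.5734; D_Mac = 5.76695 half-year periods = 2.88347 yrs; D_mod = 2.88347/(1+0.05925) = 2.72218 yrs.
ΔP/P ≈ -D_mod · Δy = -2.72218 × (+0.0025) = -0.006805 = -0.6805%.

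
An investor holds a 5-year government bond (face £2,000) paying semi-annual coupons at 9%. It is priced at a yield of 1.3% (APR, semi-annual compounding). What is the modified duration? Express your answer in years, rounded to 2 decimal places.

4.25 years

Periodic yield y = 0.0065. First find Macaulay duration:
  t   CF        PV=CF/(1+0.0065)^t    t·PV
  1        90.00        89.4188        89.4188
  2        90.00        88.8413       177.6826
  3        90.00        88.2676       264.8027
  4        90.00        87.6975       350.7901
  5        90.00        87.1312       435.6559
  6        90.00        86.5685       519.4109
  7        90.00        86.0094       602.0660
  8        90.00        85.4540       683.6318
  9        90.00        84.9021       764.1190
  10    2,090.00     1,958.8830    19,588.8298
  Σ                  2,743.1734    23,476.4078
P = 2,743.1734; Macaulay duration = 23,476.4078 / 2,743.1734 = 8.55812 half-year periods = 4.27906 years.
Modified duration = D_Mac / (1 + y) = 4.27906 / 1.0065 = 4.25143 years.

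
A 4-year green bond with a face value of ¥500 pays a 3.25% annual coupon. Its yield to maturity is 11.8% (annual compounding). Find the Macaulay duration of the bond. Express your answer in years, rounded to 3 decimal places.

Periodic yield y = 0.118. Discount each cash flow and weight by its year:
  t   CF        PV=CF/(1+0.118)^t    t·PV
  1        16.25        14.5349        14.5349
  2        16.25        13.0008        26.0016
  3        16.25        11.6286        34.8858
  4       516.25       330.4402     1,321.7607
  Σ                    369.6045     1,397.1830
Price P = Σ PV = 369.6045.
Macaulay duration = Σ(t·PV) / P = 1,397.1830 / 369.6045 = 3.78021 years.

3.780 years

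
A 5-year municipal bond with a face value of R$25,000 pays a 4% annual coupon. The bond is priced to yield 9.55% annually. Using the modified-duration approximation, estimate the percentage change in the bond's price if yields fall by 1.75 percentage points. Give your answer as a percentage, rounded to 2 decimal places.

+7.31%

Periodic yield y = 0.0955. Modified duration first:
  t   CF        PV=CF/(1+0.0955)^t    t·PV
  1     1,000.00       912.8252       912.8252
  2     1,000.00       833.2498     1,666.4997
  3     1,000.00       760.6114     2,281.8343
  4     1,000.00       694.3053     2,777.2211
  5    26,000.00    16,478.2633    82,391.3166
  Σ                 19,679.2551    90,029.6969
P = 19,679.2551; D_Mac = 4.57485 yrs; D_mod = 4.57485/(1+0.0955) = 4.17604 yrs.
ΔP/P ≈ -D_mod · Δy = -4.17604 × (-0.0175) = +0.073081 = +7.3081%.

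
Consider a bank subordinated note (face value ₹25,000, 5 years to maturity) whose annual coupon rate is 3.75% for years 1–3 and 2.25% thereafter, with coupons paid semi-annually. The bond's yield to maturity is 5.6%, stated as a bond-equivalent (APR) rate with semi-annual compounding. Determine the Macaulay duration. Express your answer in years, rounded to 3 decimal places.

4.594 years

Periodic yield y = 0.028. Discount each cash flow and weight by its period:
  t   CF        PV=CF/(1+0.028)^t    t·PV
  1       468.75       455.9825       455.9825
  2       468.75       443.5627       887.1255
  3       468.75       431.4813     1,294.4438
  4       468.75       419.7289     1,678.9154
  5       468.75       408.2965     2,041.4827
  6       468.75       397.1756     2,383.0538
  7       281.25       231.8146     1,622.7020
  8       281.25       225.5006     1,804.0044
  9       281.25       219.3585     1,974.2266
  10   25,281.25    19,180.8300   191,808.3002
  Σ                 22,413.7312   205,950.2369
Price P = Σ PV = 22,413.7312.
Macaulay duration = Σ(t·PV) / P = 205,950.2369 / 22,413.7312 = 9.18857 half-year periods.
In years: 9.18857 / 2 = 4.59429 years.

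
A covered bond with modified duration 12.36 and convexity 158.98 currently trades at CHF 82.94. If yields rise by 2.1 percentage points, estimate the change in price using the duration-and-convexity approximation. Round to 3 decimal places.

Duration effect: -D_mod·Δy = -12.36 × (+0.021) = -0.259560
Convexity effect: ½·C·(Δy)² = 0.5 × 158.98 × (0.021)² = +0.03505509
ΔP/P ≈ -0.259560 + 0.03505509 = -0.22450491
ΔP ≈ 82.94 × (-0.22450491) = -18.6204372354.

-CHF 18.620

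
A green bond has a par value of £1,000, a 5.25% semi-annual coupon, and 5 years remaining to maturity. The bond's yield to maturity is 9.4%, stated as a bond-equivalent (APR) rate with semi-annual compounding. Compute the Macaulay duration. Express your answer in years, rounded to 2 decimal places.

4.40 years

Periodic yield y = 0.047. Discount each cash flow and weight by its period:
  t   CF        PV=CF/(1+0.047)^t    t·PV
  1        26.25        25.0716        25.0716
  2        26.25        23.9462        47.8923
  3        26.25        22.8712        68.6136
  4        26.25        21.8445        87.3781
  5        26.25        20.8639       104.3196
  6        26.25        19.9273       119.5640
  7        26.25        19.0328       133.2296
  8        26.25        18.1784       145.4273
  9        26.25        17.3624       156.2614
  10    1,026.25       648.3154     6,483.1542
  Σ                    837.4138     7,370.9118
Price P = Σ PV = 837.4138.
Macaulay duration = Σ(t·PV) / P = 7,370.9118 / 837.4138 = 8.80199 half-year periods.
In years: 8.80199 / 2 = 4.40100 years.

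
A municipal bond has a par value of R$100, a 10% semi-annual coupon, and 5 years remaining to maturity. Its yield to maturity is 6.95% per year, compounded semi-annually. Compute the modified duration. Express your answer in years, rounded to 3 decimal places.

Periodic yield y = 0.03475. First find Macaulay duration:
  t   CF        PV=CF/(1+0.03475)^t    t·PV
  1         5.00         4.8321         4.8321
  2         5.00         4.6698         9.3396
  3         5.00         4.5130        13.5389
  4         5.00         4.3614        17.4457
  5         5.00         4.2150        21.0748
  6         5.00         4.0734        24.4404
  7         5.00         3.9366        27.5562
  8         5.00         3.8044        30.4352
  9         5.00         3.6766        33.0898
  10      105.00        74.6165       746.1651
  Σ                    112.6988       927.9179
P = 112.6988; Macaulay duration = 927.9179 / 112.6988 = 8.23361 half-year periods = 4.11680 years.
Modified duration = D_Mac / (1 + y) = 4.11680 / 1.03475 = 3.97855 years.

3.979 years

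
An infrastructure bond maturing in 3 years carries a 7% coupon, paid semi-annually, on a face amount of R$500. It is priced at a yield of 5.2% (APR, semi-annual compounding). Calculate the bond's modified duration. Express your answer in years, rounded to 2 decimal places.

Periodic yield y = 0.026. First find Macaulay duration:
  t   CF        PV=CF/(1+0.026)^t    t·PV
  1        17.50        17.0565        17.0565
  2        17.50        16.6243        33.2486
  3        17.50        16.2030        48.6091
  4        17.50        15.7924        63.1697
  5        17.50        15.3922        76.9611
  6       517.50       443.6354     2,661.8124
  Σ                    524.7039     2,900.8573
P = 524.7039; Macaulay duration = 2,900.8573 / 524.7039 = 5.52856 half-year periods = 2.76428 years.
Modified duration = D_Mac / (1 + y) = 2.76428 / 1.026 = 2.69423 years.

2.69 years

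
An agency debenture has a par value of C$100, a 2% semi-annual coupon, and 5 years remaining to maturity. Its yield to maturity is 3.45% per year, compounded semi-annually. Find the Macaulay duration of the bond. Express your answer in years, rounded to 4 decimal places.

4.7736 years

Periodic yield y = 0.01725. Discount each cash flow and weight by its period:
  t   CF        PV=CF/(1+0.01725)^t    t·PV
  1         1.00         0.9830         0.9830
  2         1.00         0.9664         1.9327
  3         1.00         0.9500         2.8500
  4         1.00         0.9339         3.7355
  5         1.00         0.9180         4.5902
  6         1.00         0.9025         5.4148
  7         1.00         0.8872         6.2102
  8         1.00         0.8721         6.9770
  9         1.00         0.8573         7.7160
  10      101.00        85.1225       851.2250
  Σ                     93.3929       891.6345
Price P = Σ PV = 93.3929.
Macaulay duration = Σ(t·PV) / P = 891.6345 / 93.3929 = 9.54713 half-year periods.
In years: 9.54713 / 2 = 4.77357 years.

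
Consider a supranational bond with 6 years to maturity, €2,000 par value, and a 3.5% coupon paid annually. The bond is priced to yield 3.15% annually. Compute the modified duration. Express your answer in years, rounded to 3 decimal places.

5.352 years

Periodic yield y = 0.0315. First find Macaulay duration:
  t   CF        PV=CF/(1+0.0315)^t    t·PV
  1        70.00        67.8623        67.8623
  2        70.00        65.7900       131.5799
  3        70.00        63.7809       191.3426
  4        70.00        61.8331       247.3325
  5        70.00        59.9449       299.7243
  6     2,070.00     1,718.5214    10,311.1286
  Σ                  2,037.7325    11,248.9701
P = 2,037.7325; Macaulay duration = 11,248.9701 / 2,037.7325 = 5.52034 years.
Modified duration = D_Mac / (1 + y) = 5.52034 / 1.0315 = 5.35176 years.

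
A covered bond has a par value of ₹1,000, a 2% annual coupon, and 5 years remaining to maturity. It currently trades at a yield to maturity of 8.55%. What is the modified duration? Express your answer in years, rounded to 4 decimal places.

Periodic yield y = 0.0855. First find Macaulay duration:
  t   CF        PV=CF/(1+0.0855)^t    t·PV
  1        20.00        18.4247        18.4247
  2        20.00        16.9735        33.9469
  3        20.00        15.6365        46.9096
  4        20.00        14.4049        57.6197
  5     1,020.00       676.7855     3,383.9274
  Σ                    742.2251     3,540.8283
P = 742.2251; Macaulay duration = 3,540.8283 / 742.2251 = 4.77056 years.
Modified duration = D_Mac / (1 + y) = 4.77056 / 1.0855 = 4.39480 years.

4.3948 years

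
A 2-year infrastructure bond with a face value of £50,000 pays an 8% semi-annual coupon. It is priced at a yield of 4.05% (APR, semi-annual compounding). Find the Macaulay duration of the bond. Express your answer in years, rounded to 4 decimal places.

Periodic yield y = 0.02025. Discount each cash flow and weight by its period:
  t   CF        PV=CF/(1+0.02025)^t    t·PV
  1     2,000.00     1,960.3038     1,960.3038
  2     2,000.00     1,921.3956     3,842.7912
  3     2,000.00     1,883.2596     5,649.7787
  4    52,000.00    47,992.8930   191,971.5720
  Σ                 53,757.8520   203,424.4457
Price P = Σ PV = 53,757.8520.
Macaulay duration = Σ(t·PV) / P = 203,424.4457 / 53,757.8520 = 3.78409 half-year periods.
In years: 3.78409 / 2 = 1.89204 years.

1.8920 years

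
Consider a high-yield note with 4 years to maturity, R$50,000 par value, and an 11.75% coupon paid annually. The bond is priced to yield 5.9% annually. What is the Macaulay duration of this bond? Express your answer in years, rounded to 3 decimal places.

3.467 years

Periodic yield y = 0.059. Discount each cash flow and weight by its year:
  t   CF        PV=CF/(1+0.059)^t    t·PV
  1     5,875.00     5,547.6865     5,547.6865
  2     5,875.00     5,238.6086    10,477.2172
  3     5,875.00     4,946.7503    14,840.2510
  4    55,875.00    44,425.6403   177,702.5611
  Σ                 60,158.6857   208,567.7157
Price P = Σ PV = 60,158.6857.
Macaulay duration = Σ(t·PV) / P = 208,567.7157 / 60,158.6857 = 3.46696 years.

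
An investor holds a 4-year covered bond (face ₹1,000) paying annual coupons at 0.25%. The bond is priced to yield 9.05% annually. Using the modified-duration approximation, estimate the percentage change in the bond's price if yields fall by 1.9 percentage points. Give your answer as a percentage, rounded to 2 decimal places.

Periodic yield y = 0.0905. Modified duration first:
  t   CF        PV=CF/(1+0.0905)^t    t·PV
  1         2.50         2.2925         2.2925
  2         2.50         2.1023         4.2045
  3         2.50         1.9278         5.7834
  4     1,002.50       708.8947     2,835.5786
  Σ                    715.2173     2,847.8591
P = 715.2173; D_Mac = 3.98181 yrs; D_mod = 3.98181/(1+0.0905) = 3.65136 yrs.
ΔP/P ≈ -D_mod · Δy = -3.65136 × (-0.019) = +0.069376 = +6.9376%.

+6.94%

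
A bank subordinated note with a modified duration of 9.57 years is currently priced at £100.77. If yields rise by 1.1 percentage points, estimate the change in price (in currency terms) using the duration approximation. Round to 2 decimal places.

-£10.61

Duration approximation: ΔP/P ≈ -D_mod · Δy = -9.57 × (+0.011) = -0.105270.
ΔP ≈ 100.77 × (-0.105270) = -10.6080579.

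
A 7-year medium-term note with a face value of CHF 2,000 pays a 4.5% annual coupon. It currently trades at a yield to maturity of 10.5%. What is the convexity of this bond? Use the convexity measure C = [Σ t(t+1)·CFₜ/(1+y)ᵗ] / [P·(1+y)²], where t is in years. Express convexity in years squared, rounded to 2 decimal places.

37.07

With y = 0.105:
  t   CF        PV=CF/(1+0.105)^t    t·PV        t(t+1)·PV
  1        90.00        81.4480        81.4480         162.8959
  2        90.00        73.7086       147.4171         442.2514
  3        90.00        66.7046       200.1137         800.4550
  4        90.00        60.3661       241.4646       1,207.3228
  5        90.00        54.6300       273.1499       1,638.8997
  6        90.00        49.4389       296.6334       2,076.4340
  7     2,090.00     1,038.9875     7,272.9128      58,183.3023
  Σ                  1,425.2837     8,513.1396      64,511.5611
P = 1,425.2837.
Convexity = Σ t(t+1)·PV / [P·(1+y)²] = 64,511.5611 / (1,425.2837 × 1.221025) = 37.06907.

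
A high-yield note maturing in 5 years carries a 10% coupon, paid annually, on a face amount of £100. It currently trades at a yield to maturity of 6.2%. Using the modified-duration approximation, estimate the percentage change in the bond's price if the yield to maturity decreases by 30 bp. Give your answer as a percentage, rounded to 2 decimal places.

+1.20%

Periodic yield y = 0.062. Modified duration first:
  t   CF        PV=CF/(1+0.062)^t    t·PV
  1        10.00         9.4162         9.4162
  2        10.00         8.8665        17.7329
  3        10.00         8.3488        25.0465
  4        10.00         7.8614        31.4457
  5       110.00        81.4273       407.1366
  Σ                    115.9203       490.7780
P = 115.9203; D_Mac = 4.23375 yrs; D_mod = 4.23375/(1+0.062) = 3.98659 yrs.
ΔP/P ≈ -D_mod · Δy = -3.98659 × (-0.003) = +0.011960 = +1.1960%.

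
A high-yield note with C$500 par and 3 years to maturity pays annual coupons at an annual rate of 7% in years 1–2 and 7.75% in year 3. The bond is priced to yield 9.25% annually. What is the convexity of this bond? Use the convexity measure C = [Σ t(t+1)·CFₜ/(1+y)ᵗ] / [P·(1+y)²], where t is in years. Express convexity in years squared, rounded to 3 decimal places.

9.178

With y = 0.0925:
  t   CF        PV=CF/(1+0.0925)^t    t·PV        t(t+1)·PV
  1        35.00        32.0366        32.0366          64.0732
  2        35.00        29.3241        58.6483         175.9448
  3       538.75       413.1644     1,239.4933       4,957.9734
  Σ                    474.5252     1,330.1782       5,197.9914
P = 474.5252.
Convexity = Σ t(t+1)·PV / [P·(1+y)²] = 5,197.9914 / (474.5252 × 1.193556) = 9.17769.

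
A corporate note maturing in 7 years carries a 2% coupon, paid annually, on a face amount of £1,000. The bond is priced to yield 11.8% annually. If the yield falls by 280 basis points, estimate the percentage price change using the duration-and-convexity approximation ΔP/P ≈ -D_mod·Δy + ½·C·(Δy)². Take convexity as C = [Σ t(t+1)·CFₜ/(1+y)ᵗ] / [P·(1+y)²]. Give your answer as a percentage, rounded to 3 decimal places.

+17.660%

With y = 0.118:
  t   CF        PV=CF/(1+0.118)^t    t·PV        t(t+1)·PV
  1        20.00        17.8891        17.8891          35.7782
  2        20.00        16.0010        32.0019          96.0058
  3        20.00        14.3121        42.9364         171.7457
  4        20.00        12.8016        51.2062         256.0311
  5        20.00        11.4504        57.2520         343.5123
  6        20.00        10.2419        61.4512         430.1585
  7     1,020.00       467.2051     3,270.4355      26,163.4839
  Σ                    549.9011     3,533.1724      27,496.7155
P = 549.9011; D_Mac = 6.42511 yrs; D_mod = 5.74696 yrs; C = 40.00485.
Duration effect: -5.74696 × (-0.028) = +0.160915
Convexity effect: 0.5 × 40.00485 × (-0.028)² = +0.0156819
ΔP/P ≈ +0.160915 + 0.0156819 = +0.176597 = +17.6597%.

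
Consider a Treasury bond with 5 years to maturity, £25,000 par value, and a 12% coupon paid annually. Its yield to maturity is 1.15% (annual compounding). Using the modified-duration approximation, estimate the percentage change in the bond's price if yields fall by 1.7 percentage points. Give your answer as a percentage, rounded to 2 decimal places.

+7.11%

Periodic yield y = 0.0115. Modified duration first:
  t   CF        PV=CF/(1+0.0115)^t    t·PV
  1     3,000.00     2,965.8922     2,965.8922
  2     3,000.00     2,932.1723     5,864.3445
  3     3,000.00     2,898.8356     8,696.5069
  4     3,000.00     2,865.8781    11,463.5122
  5    28,000.00    26,444.0881   132,220.4406
  Σ                 38,106.8663   161,210.6965
P = 38,106.8663; D_Mac = 4.23049 yrs; D_mod = 4.23049/(1+0.0115) = 4.18239 yrs.
ΔP/P ≈ -D_mod · Δy = -4.18239 × (-0.017) = +0.071101 = +7.1101%.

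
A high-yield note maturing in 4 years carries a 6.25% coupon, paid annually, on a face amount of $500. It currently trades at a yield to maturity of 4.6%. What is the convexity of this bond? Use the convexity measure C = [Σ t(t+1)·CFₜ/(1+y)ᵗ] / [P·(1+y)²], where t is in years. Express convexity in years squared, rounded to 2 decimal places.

With y = 0.046:
  t   CF        PV=CF/(1+0.046)^t    t·PV        t(t+1)·PV
  1        31.25        29.8757        29.8757          59.7514
  2        31.25        28.5619        57.1237         171.3712
  3        31.25        27.3058        81.9174         327.6696
  4       531.25       443.7846     1,775.1383       8,875.6915
  Σ                    529.5280     1,944.0552       9,434.4838
P = 529.5280.
Convexity = Σ t(t+1)·PV / [P·(1+y)²] = 9,434.4838 / (529.5280 × 1.094116) = 16.28418.

16.28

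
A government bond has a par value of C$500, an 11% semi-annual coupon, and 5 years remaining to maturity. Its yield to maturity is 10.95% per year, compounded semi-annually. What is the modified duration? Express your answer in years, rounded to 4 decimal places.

3.7707 years

Periodic yield y = 0.05475. First find Macaulay duration:
  t   CF        PV=CF/(1+0.05475)^t    t·PV
  1        27.50        26.0725        26.0725
  2        27.50        24.7192        49.4383
  3        27.50        23.4360        70.3081
  4        27.50        22.2195        88.8781
  5        27.50        21.0661       105.3307
  6        27.50        19.9726       119.8358
  7        27.50        18.9359       132.5513
  8        27.50        17.9530       143.6238
  9        27.50        17.0211       153.1896
  10      527.50       309.5474     3,095.4737
  Σ                    500.9433     3,984.7020
P = 500.9433; Macaulay duration = 3,984.7020 / 500.9433 = 7.95440 half-year periods = 3.97720 years.
Modified duration = D_Mac / (1 + y) = 3.97720 / 1.05475 = 3.77075 years.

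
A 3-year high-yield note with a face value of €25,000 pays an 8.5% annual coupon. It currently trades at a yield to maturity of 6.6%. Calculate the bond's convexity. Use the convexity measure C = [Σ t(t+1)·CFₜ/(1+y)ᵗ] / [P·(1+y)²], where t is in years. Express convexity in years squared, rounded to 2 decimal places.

9.52

With y = 0.066:
  t   CF        PV=CF/(1+0.066)^t    t·PV        t(t+1)·PV
  1     2,125.00     1,993.4334     1,993.4334       3,986.8668
  2     2,125.00     1,870.0126     3,740.0251      11,220.0754
  3    27,125.00    22,392.2706    67,176.8117     268,707.2466
  Σ                 26,255.7165    72,910.2702     283,914.1888
P = 26,255.7165.
Convexity = Σ t(t+1)·PV / [P·(1+y)²] = 283,914.1888 / (26,255.7165 × 1.136356) = 9.51588.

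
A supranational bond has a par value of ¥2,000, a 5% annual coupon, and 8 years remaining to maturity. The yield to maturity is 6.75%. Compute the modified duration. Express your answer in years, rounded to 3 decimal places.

Periodic yield y = 0.0675. First find Macaulay duration:
  t   CF        PV=CF/(1+0.0675)^t    t·PV
  1       100.00        93.6768        93.6768
  2       100.00        87.7535       175.5069
  3       100.00        82.2046       246.6139
  4       100.00        77.0067       308.0268
  5       100.00        72.1374       360.6871
  6       100.00        67.5760       405.4562
  7       100.00        63.3031       443.1215
  8     2,100.00     1,245.3064     9,962.4513
  Σ                  1,788.9645    11,995.5406
P = 1,788.9645; Macaulay duration = 11,995.5406 / 1,788.9645 = 6.70530 years.
Modified duration = D_Mac / (1 + y) = 6.70530 / 1.0675 = 6.28131 years.

6.281 years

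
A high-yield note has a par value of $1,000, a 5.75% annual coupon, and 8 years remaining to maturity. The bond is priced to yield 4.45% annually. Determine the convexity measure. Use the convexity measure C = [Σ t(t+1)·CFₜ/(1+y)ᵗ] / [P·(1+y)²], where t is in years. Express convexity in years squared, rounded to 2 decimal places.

With y = 0.0445:
  t   CF        PV=CF/(1+0.0445)^t    t·PV        t(t+1)·PV
  1        57.50        55.0503        55.0503         110.1005
  2        57.50        52.7049       105.4098         316.2294
  3        57.50        50.4594       151.3783         605.5134
  4        57.50        48.3097       193.2387         966.1934
  5        57.50        46.2515       231.2574       1,387.5444
  6        57.50        44.2810       265.6859       1,859.8010
  7        57.50        42.3944       296.7610       2,374.0877
  8     1,057.50       746.4708     5,971.7664      53,745.8973
  Σ                  1,085.9220     7,270.5477      61,365.3670
P = 1,085.9220.
Convexity = Σ t(t+1)·PV / [P·(1+y)²] = 61,365.3670 / (1,085.9220 × 1.090980) = 51.79739.

51.80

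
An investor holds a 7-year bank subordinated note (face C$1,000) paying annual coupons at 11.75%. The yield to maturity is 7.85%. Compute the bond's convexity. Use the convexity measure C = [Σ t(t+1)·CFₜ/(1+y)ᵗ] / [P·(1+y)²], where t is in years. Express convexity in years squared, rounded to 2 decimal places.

32.92

With y = 0.0785:
  t   CF        PV=CF/(1+0.0785)^t    t·PV        t(t+1)·PV
  1       117.50       108.9476       108.9476         217.8952
  2       117.50       101.0177       202.0354         606.1063
  3       117.50        93.6650       280.9951       1,123.9802
  4       117.50        86.8475       347.3900       1,736.9498
  5       117.50        80.5262       402.6309       2,415.7855
  6       117.50        74.6650       447.9899       3,135.9293
  7     1,117.50       658.4253     4,608.9768      36,871.8147
  Σ                  1,204.0943     6,398.9657      46,108.4611
P = 1,204.0943.
Convexity = Σ t(t+1)·PV / [P·(1+y)²] = 46,108.4611 / (1,204.0943 × 1.163162) = 32.92152.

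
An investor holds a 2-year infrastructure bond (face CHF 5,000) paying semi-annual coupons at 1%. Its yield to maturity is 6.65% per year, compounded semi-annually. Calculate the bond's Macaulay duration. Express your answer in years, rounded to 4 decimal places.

Periodic yield y = 0.03325. Discount each cash flow and weight by its period:
  t   CF        PV=CF/(1+0.03325)^t    t·PV
  1        25.00        24.1955        24.1955
  2        25.00        23.4169        46.8338
  3        25.00        22.6633        67.9900
  4     5,025.00     4,408.7392    17,634.9569
  Σ                  4,479.0149    17,773.9761
Price P = Σ PV = 4,479.0149.
Macaulay duration = Σ(t·PV) / P = 17,773.9761 / 4,479.0149 = 3.96828 half-year periods.
In years: 3.96828 / 2 = 1.98414 years.

1.9841 years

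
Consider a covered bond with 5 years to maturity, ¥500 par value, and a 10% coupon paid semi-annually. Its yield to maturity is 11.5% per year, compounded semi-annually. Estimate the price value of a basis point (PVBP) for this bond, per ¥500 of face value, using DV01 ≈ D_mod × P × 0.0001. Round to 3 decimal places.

Periodic yield y = 0.0575.
  t   CF        PV=CF/(1+0.0575)^t    t·PV
  1        25.00        23.6407        23.6407
  2        25.00        22.3552        44.7105
  3        25.00        21.1397        63.4191
  4        25.00        19.9903        79.9611
  5        25.00        18.9033        94.5166
  6        25.00        17.8755       107.2529
  7        25.00        16.9035       118.3247
  8        25.00        15.9844       127.8754
  9        25.00        15.1153       136.0377
  10      525.00       300.1619     3,001.6188
  Σ                    472.0698     3,797.3574
P = 472.0698; D_Mac = 8.04406 half-year periods = 4.02203 yrs; D_mod = 3.80334 yrs.
DV01 ≈ 3.80334 × 472.0698 × 0.0001 = 0.179544.

¥0.180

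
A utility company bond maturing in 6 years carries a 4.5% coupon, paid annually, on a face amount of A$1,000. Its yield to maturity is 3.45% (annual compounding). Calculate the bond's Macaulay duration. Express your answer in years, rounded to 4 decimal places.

5.4089 years

Periodic yield y = 0.0345. Discount each cash flow and weight by its year:
  t   CF        PV=CF/(1+0.0345)^t    t·PV
  1        45.00        43.4993        43.4993
  2        45.00        42.0486        84.0972
  3        45.00        40.6463       121.9389
  4        45.00        39.2908       157.1631
  5        45.00        37.9804       189.9022
  6     1,045.00       852.5764     5,115.4586
  Σ                  1,056.0418     5,712.0592
Price P = Σ PV = 1,056.0418.
Macaulay duration = Σ(t·PV) / P = 5,712.0592 / 1,056.0418 = 5.40893 years.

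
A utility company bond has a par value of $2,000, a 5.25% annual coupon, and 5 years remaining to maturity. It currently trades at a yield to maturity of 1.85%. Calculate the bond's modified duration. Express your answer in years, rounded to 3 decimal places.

4.481 years

Periodic yield y = 0.0185. First find Macaulay duration:
  t   CF        PV=CF/(1+0.0185)^t    t·PV
  1       105.00       103.0928       103.0928
  2       105.00       101.2202       202.4404
  3       105.00        99.3816       298.1449
  4       105.00        97.5765       390.3059
  5     2,105.00     1,920.6443     9,603.2213
  Σ                  2,321.9154    10,597.2054
P = 2,321.9154; Macaulay duration = 10,597.2054 / 2,321.9154 = 4.56399 years.
Modified duration = D_Mac / (1 + y) = 4.56399 / 1.0185 = 4.48109 years.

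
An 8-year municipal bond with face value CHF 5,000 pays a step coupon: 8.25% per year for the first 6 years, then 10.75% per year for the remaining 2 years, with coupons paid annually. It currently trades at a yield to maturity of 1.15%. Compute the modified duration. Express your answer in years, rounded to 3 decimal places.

6.503 years

Periodic yield y = 0.0115. First find Macaulay duration:
  t   CF        PV=CF/(1+0.0115)^t    t·PV
  1       412.50       407.8102       407.8102
  2       412.50       403.1737       806.3474
  3       412.50       398.5899     1,195.7697
  4       412.50       394.0582     1,576.2329
  5       412.50       389.5781     1,947.8904
  6       412.50       385.1489     2,310.8932
  7       537.50       496.1549     3,473.0841
  8     5,537.50     5,053.4345    40,427.4761
  Σ                  7,927.9483    52,145.5041
P = 7,927.9483; Macaulay duration = 52,145.5041 / 7,927.9483 = 6.57743 years.
Modified duration = D_Mac / (1 + y) = 6.57743 / 1.0115 = 6.50265 years.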